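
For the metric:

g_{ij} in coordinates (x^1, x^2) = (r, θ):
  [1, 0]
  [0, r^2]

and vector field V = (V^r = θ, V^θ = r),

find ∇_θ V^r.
Non-zero Christoffel symbols:
Γ^r_{θ θ} = -r
Γ^θ_{r θ} = 1/r
∇_θ V^r = ∂_θ V^r + Γ^r_{θ j} V^j
  = (1) + (0)(θ) + (-r)(r)
  = 1 - r^2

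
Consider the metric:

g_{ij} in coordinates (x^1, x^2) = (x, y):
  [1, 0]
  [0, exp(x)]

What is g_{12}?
With x^1 = x, x^2 = y, g_{12} = g_{xy} is the row-1, column-2 entry of the matrix.
g_{12} = 0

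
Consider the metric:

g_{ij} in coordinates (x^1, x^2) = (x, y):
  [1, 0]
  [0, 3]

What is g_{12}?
With x^1 = x, x^2 = y, g_{12} = g_{xy} is the row-1, column-2 entry of the matrix.
g_{12} = 0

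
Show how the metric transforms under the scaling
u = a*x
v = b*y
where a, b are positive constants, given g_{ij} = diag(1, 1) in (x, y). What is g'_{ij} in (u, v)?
Invert the transformation: x = u/a, y = v/b
g'_{ij} = (∂x^k/∂x'^i)(∂x^l/∂x'^j) g_{kl}; with g_{kl} = δ_{kl} this is Σ_k (∂x^k/∂x'^i)(∂x^k/∂x'^j).
Jacobian: ∂x/∂u = 1/a, ∂x/∂v = 0, ∂y/∂u = 0, ∂y/∂v = 1/b
g'_{uu} = (1/a)(1/a) + (0)(0) = 1/a^2
g'_{uv} = (1/a)(0) + (0)(1/b) = 0
g'_{vv} = (0)(0) + (1/b)(1/b) = 1/b^2
g'_{ij} = diag(1/a^2, 1/b^2)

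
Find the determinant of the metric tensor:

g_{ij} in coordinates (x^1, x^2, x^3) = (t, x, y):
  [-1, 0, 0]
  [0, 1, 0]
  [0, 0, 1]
Diagonal metric: det(g) = g_{11}·g_{22}·g_{33}
= (-1)·(1)·(1)
det(g) = -1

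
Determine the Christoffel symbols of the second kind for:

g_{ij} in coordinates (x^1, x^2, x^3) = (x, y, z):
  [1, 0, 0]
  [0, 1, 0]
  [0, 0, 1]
Using Γ^k_{ij} = (1/2) g^{km} (∂_i g_{mj} + ∂_j g_{mi} - ∂_m g_{ij}); the metric is diagonal, so only the m = k term contributes.
Every metric component is constant, so all ∂_m g_{ij} = 0 and every Christoffel symbol vanishes.
All Christoffel symbols are zero.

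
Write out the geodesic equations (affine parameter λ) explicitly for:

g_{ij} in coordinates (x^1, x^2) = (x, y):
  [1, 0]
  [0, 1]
Geodesic equation: d^2x^k/dλ^2 + Γ^k_{ij} (dx^i/dλ)(dx^j/dλ) = 0.
All Christoffel symbols vanish, so the geodesics are straight lines:
d^2x/dλ^2 = 0
d^2y/dλ^2 = 0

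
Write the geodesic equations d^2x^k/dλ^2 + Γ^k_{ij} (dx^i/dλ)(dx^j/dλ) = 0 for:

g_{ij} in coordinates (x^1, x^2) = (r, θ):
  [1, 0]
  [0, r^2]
Geodesic equation: d^2x^k/dλ^2 + Γ^k_{ij} (dx^i/dλ)(dx^j/dλ) = 0.
Non-zero Christoffel symbols:
Γ^r_{θ θ} = -r
Γ^θ_{r θ} = 1/r
Substituting (the symmetric pair Γ^k_{ij}, Γ^k_{ji} combines into a factor 2):
d^2r/dλ^2 - r (dθ/dλ)^2 = 0
d^2θ/dλ^2 + (2/r) (dr/dλ)(dθ/dλ) = 0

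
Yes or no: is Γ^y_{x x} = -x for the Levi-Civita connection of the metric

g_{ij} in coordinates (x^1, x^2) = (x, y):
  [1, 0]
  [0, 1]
Γ^y_{x x} = (1/2) g^{yy} (∂_x g_{yx} + ∂_x g_{yx} - ∂_y g_{xx}) = (1/2)(1)((0) + (0) - (0)) = 0
This differs from the proposed value -x.
No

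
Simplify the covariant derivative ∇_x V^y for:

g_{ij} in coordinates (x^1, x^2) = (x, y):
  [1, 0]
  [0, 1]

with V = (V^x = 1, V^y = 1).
All Christoffel symbols are zero.
∇_x V^y = ∂_x V^y + Γ^y_{x j} V^j
  = (0) + (0)(1) + (0)(1)
  = 0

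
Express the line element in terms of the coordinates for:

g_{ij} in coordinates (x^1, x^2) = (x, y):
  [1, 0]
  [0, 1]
ds^2 = g_{ij} dx^i dx^j; only the non-zero components contribute.
ds^2 = dx^2 + dy^2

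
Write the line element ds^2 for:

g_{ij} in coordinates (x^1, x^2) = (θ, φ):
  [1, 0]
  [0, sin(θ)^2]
ds^2 = g_{ij} dx^i dx^j; only the non-zero components contribute.
ds^2 = dθ^2 + sin(θ)^2 dφ^2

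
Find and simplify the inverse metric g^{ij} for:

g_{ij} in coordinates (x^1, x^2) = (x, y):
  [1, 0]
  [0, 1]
The metric is diagonal, so g^{ij} is diagonal with entries 1/g_{ii}: diag(1, 1).
g^{ij}:
  [1, 0]
  [0, 1]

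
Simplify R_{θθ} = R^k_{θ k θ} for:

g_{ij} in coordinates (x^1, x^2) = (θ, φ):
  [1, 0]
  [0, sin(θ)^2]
Non-zero Christoffel symbols (Γ^k_{ij} = Γ^k_{ji}):
Γ^θ_{φ φ} = -sin(2*θ)/2
Γ^φ_{θ φ} = 1/tan(θ)
R^θ_{θ θ θ} = 0 (a repeated index in an antisymmetric pair)
R^φ_{θ φ θ} = ∂_φ Γ^φ_{θ θ} - ∂_θ Γ^φ_{θ φ} + Γ^φ_{φ m} Γ^m_{θ θ} - Γ^φ_{θ m} Γ^m_{θ φ}
  = (0) - (-1/sin(θ)^2) + (0) - (1/tan(θ)^2) = 1
R_{θθ} = R^θ_{θ θ θ} + R^φ_{θ φ θ} = (0) + (1) = 1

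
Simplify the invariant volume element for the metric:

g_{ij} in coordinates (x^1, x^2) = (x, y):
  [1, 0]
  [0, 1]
det(g) = 1
√|det(g)| = 1
Volume element: dV = 1 dx dy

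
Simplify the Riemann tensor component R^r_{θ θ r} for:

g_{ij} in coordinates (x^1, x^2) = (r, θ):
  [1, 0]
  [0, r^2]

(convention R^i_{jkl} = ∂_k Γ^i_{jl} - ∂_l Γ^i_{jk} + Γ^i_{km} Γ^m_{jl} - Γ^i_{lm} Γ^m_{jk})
Non-zero Christoffel symbols (Γ^k_{ij} = Γ^k_{ji}):
Γ^r_{θ θ} = -r
Γ^θ_{r θ} = 1/r
R^r_{θ θ r} = ∂_θ Γ^r_{θ r} - ∂_r Γ^r_{θ θ} + Γ^r_{θ m} Γ^m_{θ r} - Γ^r_{r m} Γ^m_{θ θ}
  = (0) - (-1) + (-1) - (0) = 0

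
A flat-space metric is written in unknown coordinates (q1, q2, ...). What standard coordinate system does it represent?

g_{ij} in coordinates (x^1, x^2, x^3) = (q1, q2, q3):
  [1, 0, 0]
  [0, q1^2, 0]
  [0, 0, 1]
The line element ds^2 = dq1^2 + q1^2 dq2^2 + dq3^2 is dr^2 + r^2 dθ^2 + dz^2 with q1 = r, q2 = θ, q3 = z.
cylindrical coordinates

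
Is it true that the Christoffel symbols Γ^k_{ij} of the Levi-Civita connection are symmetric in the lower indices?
The Levi-Civita connection is torsion-free, which is exactly Γ^k_{ij} = Γ^k_{ji}.
Yes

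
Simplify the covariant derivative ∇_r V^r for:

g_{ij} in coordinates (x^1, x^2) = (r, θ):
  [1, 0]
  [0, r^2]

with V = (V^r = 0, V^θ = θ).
Non-zero Christoffel symbols:
Γ^r_{θ θ} = -r
Γ^θ_{r θ} = 1/r
∇_r V^r = ∂_r V^r + Γ^r_{r j} V^j
  = (0) + (0)(0) + (0)(θ)
  = 0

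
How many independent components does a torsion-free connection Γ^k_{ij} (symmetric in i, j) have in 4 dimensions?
Γ^k_{ij} has n choices for the upper index and n(n+1)/2 independent symmetric lower index pairs.
Total = 4 × 4×5/2 = 4 × 10 = 40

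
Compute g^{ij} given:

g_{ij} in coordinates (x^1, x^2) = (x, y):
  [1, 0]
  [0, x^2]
The metric is diagonal, so g^{ij} is diagonal with entries 1/g_{ii}: diag(1, 1/(x^2)).
g^{ij}:
  [1, 0]
  [0, 1/x^2]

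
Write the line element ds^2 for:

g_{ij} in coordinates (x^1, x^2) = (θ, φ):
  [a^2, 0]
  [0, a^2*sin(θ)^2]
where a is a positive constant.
ds^2 = g_{ij} dx^i dx^j; only the non-zero components contribute.
ds^2 = a^2 dθ^2 + a^2*sin(θ)^2 dφ^2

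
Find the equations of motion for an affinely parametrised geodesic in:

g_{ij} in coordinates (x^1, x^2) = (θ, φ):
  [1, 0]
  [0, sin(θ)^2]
Geodesic equation: d^2x^k/dλ^2 + Γ^k_{ij} (dx^i/dλ)(dx^j/dλ) = 0.
Non-zero Christoffel symbols:
Γ^θ_{φ φ} = -sin(2*θ)/2
Γ^φ_{θ φ} = 1/tan(θ)
Substituting (the symmetric pair Γ^k_{ij}, Γ^k_{ji} combines into a factor 2):
d^2θ/dλ^2 - (sin(2*θ)/2) (dφ/dλ)^2 = 0
d^2φ/dλ^2 + (2/tan(θ)) (dθ/dλ)(dφ/dλ) = 0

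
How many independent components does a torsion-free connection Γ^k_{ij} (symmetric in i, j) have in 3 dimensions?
Γ^k_{ij} has n choices for the upper index and n(n+1)/2 independent symmetric lower index pairs.
Total = 3 × 3×4/2 = 3 × 6 = 18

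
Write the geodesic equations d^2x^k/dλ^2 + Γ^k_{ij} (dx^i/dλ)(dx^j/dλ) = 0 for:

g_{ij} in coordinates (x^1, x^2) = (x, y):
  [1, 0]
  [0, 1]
Geodesic equation: d^2x^k/dλ^2 + Γ^k_{ij} (dx^i/dλ)(dx^j/dλ) = 0.
All Christoffel symbols vanish, so the geodesics are straight lines:
d^2x/dλ^2 = 0
d^2y/dλ^2 = 0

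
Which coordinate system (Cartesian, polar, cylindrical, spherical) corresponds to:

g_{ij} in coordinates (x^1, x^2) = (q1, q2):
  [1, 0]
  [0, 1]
All components are constant and the metric is the identity, i.e. orthonormal rectilinear coordinates.
Cartesian (2D) coordinates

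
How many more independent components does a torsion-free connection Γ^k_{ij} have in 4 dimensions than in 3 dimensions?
Independent components in n dimensions: n × n(n+1)/2 = n^2(n+1)/2.
4D: 4 × 10 = 40
3D: 3 × 6 = 18
Difference = 40 - 18 = 22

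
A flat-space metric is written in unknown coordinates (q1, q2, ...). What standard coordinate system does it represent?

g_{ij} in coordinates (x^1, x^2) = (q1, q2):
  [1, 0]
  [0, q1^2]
The line element ds^2 = dq1^2 + q1^2 dq2^2 is dr^2 + r^2 dθ^2 with q1 = r, q2 = θ.
polar coordinates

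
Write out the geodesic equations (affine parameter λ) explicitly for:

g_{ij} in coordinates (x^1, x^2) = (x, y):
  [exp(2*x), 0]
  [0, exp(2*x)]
Geodesic equation: d^2x^k/dλ^2 + Γ^k_{ij} (dx^i/dλ)(dx^j/dλ) = 0.
Non-zero Christoffel symbols:
Γ^x_{x x} = 1
Γ^x_{y y} = -1
Γ^y_{x y} = 1
Substituting (the symmetric pair Γ^k_{ij}, Γ^k_{ji} combines into a factor 2):
d^2x/dλ^2 + (dx/dλ)^2 - (dy/dλ)^2 = 0
d^2y/dλ^2 + 2 (dx/dλ)(dy/dλ) = 0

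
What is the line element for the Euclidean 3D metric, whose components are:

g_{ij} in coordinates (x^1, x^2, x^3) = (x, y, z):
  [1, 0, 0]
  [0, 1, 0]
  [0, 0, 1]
ds^2 = g_{ij} dx^i dx^j; only the non-zero components contribute.
ds^2 = dx^2 + dy^2 + dz^2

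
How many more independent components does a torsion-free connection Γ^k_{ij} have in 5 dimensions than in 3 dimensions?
Independent components in n dimensions: n × n(n+1)/2 = n^2(n+1)/2.
5D: 5 × 15 = 75
3D: 3 × 6 = 18
Difference = 75 - 18 = 57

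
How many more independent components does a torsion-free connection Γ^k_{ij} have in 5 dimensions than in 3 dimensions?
Independent components in n dimensions: n × n(n+1)/2 = n^2(n+1)/2.
5D: 5 × 15 = 75
3D: 3 × 6 = 18
Difference = 75 - 18 = 57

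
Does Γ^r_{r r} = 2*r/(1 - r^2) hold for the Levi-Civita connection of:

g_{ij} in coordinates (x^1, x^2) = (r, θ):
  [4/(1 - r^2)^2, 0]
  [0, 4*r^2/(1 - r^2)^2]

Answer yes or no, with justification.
Γ^r_{r r} = (1/2) g^{rr} (∂_r g_{rr} + ∂_r g_{rr} - ∂_r g_{rr}) = (1/2)((1 - r^2)^2/4)((16*r/(1 - r^2)^3) + (16*r/(1 - r^2)^3) - (16*r/(1 - r^2)^3)) = 2*r/(1 - r^2)
This equals the proposed value 2*r/(1 - r^2).
Yes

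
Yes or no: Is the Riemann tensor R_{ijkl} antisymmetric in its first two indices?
R_{ijkl} = -R_{jikl} (follows from metric compatibility).
Yes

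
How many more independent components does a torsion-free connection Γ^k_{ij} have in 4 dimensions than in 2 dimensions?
Independent components in n dimensions: n × n(n+1)/2 = n^2(n+1)/2.
4D: 4 × 10 = 40
2D: 2 × 3 = 6
Difference = 40 - 6 = 34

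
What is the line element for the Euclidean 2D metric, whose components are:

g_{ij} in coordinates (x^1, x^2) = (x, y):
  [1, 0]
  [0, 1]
ds^2 = g_{ij} dx^i dx^j; only the non-zero components contribute.
ds^2 = dx^2 + dy^2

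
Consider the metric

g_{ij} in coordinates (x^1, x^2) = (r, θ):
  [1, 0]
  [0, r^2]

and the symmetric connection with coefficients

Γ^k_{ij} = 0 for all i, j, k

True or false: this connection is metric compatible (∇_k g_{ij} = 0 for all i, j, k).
Using ∇_k g_{ij} = ∂_k g_{ij} - Γ^m_{ki} g_{mj} - Γ^m_{kj} g_{im}:
∇_r g_{θθ} = (2*r) - (0) - (0) = 2*r ≠ 0
So the connection is not metric compatible (it is not the Levi-Civita connection).
False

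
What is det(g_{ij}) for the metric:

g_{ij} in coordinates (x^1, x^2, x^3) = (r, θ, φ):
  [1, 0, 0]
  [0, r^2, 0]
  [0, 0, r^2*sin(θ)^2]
Diagonal metric: det(g) = g_{11}·g_{22}·g_{33}
= (1)·(r^2)·(r^2*sin(θ)^2)
det(g) = r^4*sin(θ)^2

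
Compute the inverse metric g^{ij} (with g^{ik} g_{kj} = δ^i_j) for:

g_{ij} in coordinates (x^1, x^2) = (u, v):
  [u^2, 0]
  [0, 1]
The metric is diagonal, so g^{ij} is diagonal with entries 1/g_{ii}: diag(1/(u^2), 1).
g^{ij}:
  [1/u^2, 0]
  [0, 1]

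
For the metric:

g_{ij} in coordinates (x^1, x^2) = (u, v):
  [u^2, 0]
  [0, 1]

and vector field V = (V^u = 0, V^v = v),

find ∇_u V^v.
Non-zero Christoffel symbols:
Γ^u_{u u} = 1/u
∇_u V^v = ∂_u V^v + Γ^v_{u j} V^j
  = (0) + (0)(0) + (0)(v)
  = 0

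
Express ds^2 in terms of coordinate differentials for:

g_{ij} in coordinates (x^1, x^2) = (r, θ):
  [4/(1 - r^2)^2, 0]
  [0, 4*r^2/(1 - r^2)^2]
ds^2 = g_{ij} dx^i dx^j; only the non-zero components contribute.
ds^2 = (4/(1 - r^2)^2) dr^2 + (4*r^2/(1 - r^2)^2) dθ^2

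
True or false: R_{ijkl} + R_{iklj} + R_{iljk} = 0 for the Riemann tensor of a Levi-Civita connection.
This is the first (algebraic) Bianchi identity.
True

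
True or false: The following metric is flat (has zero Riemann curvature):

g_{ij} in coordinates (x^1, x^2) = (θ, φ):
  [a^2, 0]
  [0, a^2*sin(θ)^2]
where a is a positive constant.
Non-zero Christoffel symbols:
Γ^θ_{φ φ} = -sin(2*θ)/2
Γ^φ_{θ φ} = 1/tan(θ)
Ricci tensor: R_{θθ} = 1, R_{θφ} = 0, R_{φφ} = sin(θ)^2
The Ricci tensor is non-zero, so the Riemann tensor is non-zero: not flat.
False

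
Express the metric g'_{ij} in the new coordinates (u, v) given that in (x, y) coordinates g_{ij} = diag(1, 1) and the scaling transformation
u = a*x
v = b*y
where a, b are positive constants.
Invert the transformation: x = u/a, y = v/b
g'_{ij} = (∂x^k/∂x'^i)(∂x^l/∂x'^j) g_{kl}; with g_{kl} = δ_{kl} this is Σ_k (∂x^k/∂x'^i)(∂x^k/∂x'^j).
Jacobian: ∂x/∂u = 1/a, ∂x/∂v = 0, ∂y/∂u = 0, ∂y/∂v = 1/b
g'_{uu} = (1/a)(1/a) + (0)(0) = 1/a^2
g'_{uv} = (1/a)(0) + (0)(1/b) = 0
g'_{vv} = (0)(0) + (1/b)(1/b) = 1/b^2
g'_{ij} = diag(1/a^2, 1/b^2)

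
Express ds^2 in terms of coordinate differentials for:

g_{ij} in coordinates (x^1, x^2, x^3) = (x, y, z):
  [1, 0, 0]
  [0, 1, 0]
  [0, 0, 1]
ds^2 = g_{ij} dx^i dx^j; only the non-zero components contribute.
ds^2 = dx^2 + dy^2 + dz^2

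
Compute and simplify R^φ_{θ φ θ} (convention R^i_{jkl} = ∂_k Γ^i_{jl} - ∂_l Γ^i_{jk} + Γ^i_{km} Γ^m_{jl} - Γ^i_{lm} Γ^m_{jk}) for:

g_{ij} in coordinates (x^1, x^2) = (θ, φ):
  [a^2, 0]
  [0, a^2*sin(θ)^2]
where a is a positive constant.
Non-zero Christoffel symbols (Γ^k_{ij} = Γ^k_{ji}):
Γ^θ_{φ φ} = -sin(2*θ)/2
Γ^φ_{θ φ} = 1/tan(θ)
R^φ_{θ φ θ} = ∂_φ Γ^φ_{θ θ} - ∂_θ Γ^φ_{θ φ} + Γ^φ_{φ m} Γ^m_{θ θ} - Γ^φ_{θ m} Γ^m_{θ φ}
  = (0) - (-1/sin(θ)^2) + (0) - (1/tan(θ)^2) = 1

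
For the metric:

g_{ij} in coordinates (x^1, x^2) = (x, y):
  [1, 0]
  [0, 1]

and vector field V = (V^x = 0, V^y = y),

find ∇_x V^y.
All Christoffel symbols are zero.
∇_x V^y = ∂_x V^y + Γ^y_{x j} V^j
  = (0) + (0)(0) + (0)(y)
  = 0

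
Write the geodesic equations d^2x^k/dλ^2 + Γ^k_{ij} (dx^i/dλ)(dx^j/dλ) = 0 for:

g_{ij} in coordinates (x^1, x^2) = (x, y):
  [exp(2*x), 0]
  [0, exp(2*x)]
Geodesic equation: d^2x^k/dλ^2 + Γ^k_{ij} (dx^i/dλ)(dx^j/dλ) = 0.
Non-zero Christoffel symbols:
Γ^x_{x x} = 1
Γ^x_{y y} = -1
Γ^y_{x y} = 1
Substituting (the symmetric pair Γ^k_{ij}, Γ^k_{ji} combines into a factor 2):
d^2x/dλ^2 + (dx/dλ)^2 - (dy/dλ)^2 = 0
d^2y/dλ^2 + 2 (dx/dλ)(dy/dλ) = 0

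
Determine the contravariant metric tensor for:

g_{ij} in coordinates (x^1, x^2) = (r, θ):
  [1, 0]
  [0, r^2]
The metric is diagonal, so g^{ij} is diagonal with entries 1/g_{ii}: diag(1, 1/(r^2)).
g^{ij}:
  [1, 0]
  [0, 1/r^2]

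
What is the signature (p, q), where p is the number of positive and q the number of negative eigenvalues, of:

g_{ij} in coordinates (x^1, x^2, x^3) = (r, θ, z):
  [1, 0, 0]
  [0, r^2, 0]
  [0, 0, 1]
The metric is diagonal, so its eigenvalues are the diagonal entries: 1, r^2, 1 (at a generic point, where coordinate-dependent entries are positive).
3 positive, 0 negative.
(3, 0) - Riemannian (positive definite)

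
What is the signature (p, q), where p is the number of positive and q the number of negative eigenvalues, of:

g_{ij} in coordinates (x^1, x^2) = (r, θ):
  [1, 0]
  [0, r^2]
The metric is diagonal, so its eigenvalues are the diagonal entries: 1, r^2 (at a generic point, where coordinate-dependent entries are positive).
2 positive, 0 negative.
(2, 0) - Riemannian (positive definite)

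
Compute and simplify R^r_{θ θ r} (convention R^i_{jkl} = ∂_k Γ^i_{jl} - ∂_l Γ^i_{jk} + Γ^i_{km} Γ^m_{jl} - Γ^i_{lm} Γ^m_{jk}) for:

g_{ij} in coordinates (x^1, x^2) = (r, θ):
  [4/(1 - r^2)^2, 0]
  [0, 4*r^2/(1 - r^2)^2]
Non-zero Christoffel symbols (Γ^k_{ij} = Γ^k_{ji}):
Γ^r_{r r} = 2*r/(1 - r^2)
Γ^r_{θ θ} = (r^3 + r)/(r^2 - 1)
Γ^θ_{r θ} = (-r^2 - 1)/(r^3 - r)
R^r_{θ θ r} = ∂_θ Γ^r_{θ r} - ∂_r Γ^r_{θ θ} + Γ^r_{θ m} Γ^m_{θ r} - Γ^r_{r m} Γ^m_{θ θ}
  = (0) - ((r^4 - 4*r^2 - 1)/(r^2 - 1)^2) + (-(r^2 + 1)^2/(r^2 - 1)^2) - (-2*r^2*(r^2 + 1)/(r^2 - 1)^2) = 4*r^2/(r^2 - 1)^2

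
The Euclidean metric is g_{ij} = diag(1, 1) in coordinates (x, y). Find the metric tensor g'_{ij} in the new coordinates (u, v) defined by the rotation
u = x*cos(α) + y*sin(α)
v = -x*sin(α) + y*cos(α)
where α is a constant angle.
Invert the transformation: x = u*cos(α) - v*sin(α), y = u*sin(α) + v*cos(α)
g'_{ij} = (∂x^k/∂x'^i)(∂x^l/∂x'^j) g_{kl}; with g_{kl} = δ_{kl} this is Σ_k (∂x^k/∂x'^i)(∂x^k/∂x'^j).
Jacobian: ∂x/∂u = cos(α), ∂x/∂v = -sin(α), ∂y/∂u = sin(α), ∂y/∂v = cos(α)
g'_{uu} = (cos(α))(cos(α)) + (sin(α))(sin(α)) = 1
g'_{uv} = (cos(α))(-sin(α)) + (sin(α))(cos(α)) = 0
g'_{vv} = (-sin(α))(-sin(α)) + (cos(α))(cos(α)) = 1
g'_{ij} = diag(1, 1)
The Euclidean metric is invariant under rotations.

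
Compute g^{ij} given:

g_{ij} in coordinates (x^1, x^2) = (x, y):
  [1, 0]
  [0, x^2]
The metric is diagonal, so g^{ij} is diagonal with entries 1/g_{ii}: diag(1, 1/(x^2)).
g^{ij}:
  [1, 0]
  [0, 1/x^2]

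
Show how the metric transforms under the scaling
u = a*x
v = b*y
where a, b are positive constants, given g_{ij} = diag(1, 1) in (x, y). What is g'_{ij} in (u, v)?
Invert the transformation: x = u/a, y = v/b
g'_{ij} = (∂x^k/∂x'^i)(∂x^l/∂x'^j) g_{kl}; with g_{kl} = δ_{kl} this is Σ_k (∂x^k/∂x'^i)(∂x^k/∂x'^j).
Jacobian: ∂x/∂u = 1/a, ∂x/∂v = 0, ∂y/∂u = 0, ∂y/∂v = 1/b
g'_{uu} = (1/a)(1/a) + (0)(0) = 1/a^2
g'_{uv} = (1/a)(0) + (0)(1/b) = 0
g'_{vv} = (0)(0) + (1/b)(1/b) = 1/b^2
g'_{ij} = diag(1/a^2, 1/b^2)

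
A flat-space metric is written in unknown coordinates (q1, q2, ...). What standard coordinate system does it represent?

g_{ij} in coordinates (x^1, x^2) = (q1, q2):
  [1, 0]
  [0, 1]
All components are constant and the metric is the identity, i.e. orthonormal rectilinear coordinates.
Cartesian (2D) coordinates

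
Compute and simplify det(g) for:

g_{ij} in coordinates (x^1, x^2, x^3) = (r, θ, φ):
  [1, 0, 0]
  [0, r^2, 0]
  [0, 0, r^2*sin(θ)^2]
Diagonal metric: det(g) = g_{11}·g_{22}·g_{33}
= (1)·(r^2)·(r^2*sin(θ)^2)
det(g) = r^4*sin(θ)^2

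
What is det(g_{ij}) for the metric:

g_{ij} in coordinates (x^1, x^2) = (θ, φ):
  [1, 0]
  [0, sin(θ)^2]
For a 2×2 metric: det(g) = g_{11}·g_{22} - g_{12}·g_{21}
= (1)·(sin(θ)^2) - (0)·(0)
= sin(θ)^2 - 0
det(g) = sin(θ)^2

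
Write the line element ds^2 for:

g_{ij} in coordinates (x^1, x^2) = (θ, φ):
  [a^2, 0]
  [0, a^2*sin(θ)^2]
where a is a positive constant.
ds^2 = g_{ij} dx^i dx^j; only the non-zero components contribute.
ds^2 = a^2 dθ^2 + a^2*sin(θ)^2 dφ^2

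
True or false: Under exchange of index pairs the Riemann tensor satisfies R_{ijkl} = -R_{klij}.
The pair-exchange symmetry has a plus sign: R_{ijkl} = +R_{klij}.
False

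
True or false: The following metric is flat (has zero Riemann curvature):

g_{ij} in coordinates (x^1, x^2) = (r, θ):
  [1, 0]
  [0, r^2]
Non-zero Christoffel symbols:
Γ^r_{θ θ} = -r
Γ^θ_{r θ} = 1/r
Ricci tensor: R_{rr} = 0, R_{rθ} = 0, R_{θθ} = 0
All R_{ij} vanish; in 2 dimensions the Riemann tensor is fully determined by the Ricci tensor, so R^i_{jkl} = 0: the metric is flat (curvilinear coordinates on flat space).
True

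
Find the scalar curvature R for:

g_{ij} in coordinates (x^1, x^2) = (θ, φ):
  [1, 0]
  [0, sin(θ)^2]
Non-zero Christoffel symbols (Γ^k_{ij} = Γ^k_{ji}):
Γ^θ_{φ φ} = -sin(2*θ)/2
Γ^φ_{θ φ} = 1/tan(θ)
Ricci tensor (R_{ij} = R^k_{ikj}): R_{θθ} = 1, R_{θφ} = 0, R_{φφ} = sin(θ)^2
Inverse metric: g^{θθ} = 1, g^{φφ} = 1/sin(θ)^2
R = g^{ij} R_{ij} = (1)(1) + (1/sin(θ)^2)(sin(θ)^2) = 2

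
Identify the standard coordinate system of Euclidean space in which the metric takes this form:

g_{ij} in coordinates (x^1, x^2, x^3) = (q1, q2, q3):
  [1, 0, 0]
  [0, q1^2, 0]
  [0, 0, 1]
The line element ds^2 = dq1^2 + q1^2 dq2^2 + dq3^2 is dr^2 + r^2 dθ^2 + dz^2 with q1 = r, q2 = θ, q3 = z.
cylindrical coordinates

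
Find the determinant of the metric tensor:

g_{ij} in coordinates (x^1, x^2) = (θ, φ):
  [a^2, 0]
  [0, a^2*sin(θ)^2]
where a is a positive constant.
For a 2×2 metric: det(g) = g_{11}·g_{22} - g_{12}·g_{21}
= (a^2)·(a^2*sin(θ)^2) - (0)·(0)
= a^4*sin(θ)^2 - 0
det(g) = a^4*sin(θ)^2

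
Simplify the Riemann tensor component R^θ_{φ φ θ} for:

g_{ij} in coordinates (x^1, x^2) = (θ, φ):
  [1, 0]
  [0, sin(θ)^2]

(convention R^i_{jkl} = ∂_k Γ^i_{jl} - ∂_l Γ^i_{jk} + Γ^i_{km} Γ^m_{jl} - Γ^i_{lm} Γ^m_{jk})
Non-zero Christoffel symbols (Γ^k_{ij} = Γ^k_{ji}):
Γ^θ_{φ φ} = -sin(2*θ)/2
Γ^φ_{θ φ} = 1/tan(θ)
R^θ_{φ φ θ} = ∂_φ Γ^θ_{φ θ} - ∂_θ Γ^θ_{φ φ} + Γ^θ_{φ m} Γ^m_{φ θ} - Γ^θ_{θ m} Γ^m_{φ φ}
  = (0) - (-cos(2*θ)) + (-cos(θ)^2) - (0) = -sin(θ)^2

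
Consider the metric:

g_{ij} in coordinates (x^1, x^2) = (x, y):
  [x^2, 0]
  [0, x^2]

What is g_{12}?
With x^1 = x, x^2 = y, g_{12} = g_{xy} is the row-1, column-2 entry of the matrix.
g_{12} = 0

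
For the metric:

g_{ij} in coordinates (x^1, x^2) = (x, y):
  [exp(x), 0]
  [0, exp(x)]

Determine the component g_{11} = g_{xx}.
With x^1 = x, x^2 = y, g_{11} = g_{xx} is the row-1, column-1 entry of the matrix.
g_{11} = exp(x)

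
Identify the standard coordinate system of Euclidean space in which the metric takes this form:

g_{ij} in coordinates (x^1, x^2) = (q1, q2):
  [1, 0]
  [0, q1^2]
The line element ds^2 = dq1^2 + q1^2 dq2^2 is dr^2 + r^2 dθ^2 with q1 = r, q2 = θ.
polar coordinates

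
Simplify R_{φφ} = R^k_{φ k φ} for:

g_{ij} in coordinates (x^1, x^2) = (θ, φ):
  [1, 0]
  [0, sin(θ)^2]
Non-zero Christoffel symbols (Γ^k_{ij} = Γ^k_{ji}):
Γ^θ_{φ φ} = -sin(2*θ)/2
Γ^φ_{θ φ} = 1/tan(θ)
R^θ_{φ θ φ} = ∂_θ Γ^θ_{φ φ} - ∂_φ Γ^θ_{φ θ} + Γ^θ_{θ m} Γ^m_{φ φ} - Γ^θ_{φ m} Γ^m_{φ θ}
  = (-cos(2*θ)) - (0) + (0) - (-cos(θ)^2) = sin(θ)^2
R^φ_{φ φ φ} = 0 (a repeated index in an antisymmetric pair)
R_{φφ} = R^θ_{φ θ φ} + R^φ_{φ φ φ} = (sin(θ)^2) + (0) = sin(θ)^2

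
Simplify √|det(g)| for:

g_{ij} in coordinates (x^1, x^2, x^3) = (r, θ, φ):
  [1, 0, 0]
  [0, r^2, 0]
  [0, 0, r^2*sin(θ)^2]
det(g) = r^4*sin(θ)^2
√|det(g)| = r^2*sin(θ) (taking 0 < θ < π so that |sin(θ)| = sin(θ))
Volume element: dV = r^2*sin(θ) dr dθ dφ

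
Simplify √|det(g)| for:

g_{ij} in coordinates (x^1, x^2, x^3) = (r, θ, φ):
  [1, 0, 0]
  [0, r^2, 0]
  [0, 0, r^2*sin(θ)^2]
det(g) = r^4*sin(θ)^2
√|det(g)| = r^2*sin(θ) (taking 0 < θ < π so that |sin(θ)| = sin(θ))
Volume element: dV = r^2*sin(θ) dr dθ dφ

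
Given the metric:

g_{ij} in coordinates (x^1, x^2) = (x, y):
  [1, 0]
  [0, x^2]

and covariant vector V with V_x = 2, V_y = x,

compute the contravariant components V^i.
Inverse metric (diagonal): g^{xx} = 1, g^{yy} = 1/x^2
V^i = g^{ij} V_j:
V^x = (1)(2) + (0)(x) = 2
V^y = (0)(2) + (1/x^2)(x) = 1/x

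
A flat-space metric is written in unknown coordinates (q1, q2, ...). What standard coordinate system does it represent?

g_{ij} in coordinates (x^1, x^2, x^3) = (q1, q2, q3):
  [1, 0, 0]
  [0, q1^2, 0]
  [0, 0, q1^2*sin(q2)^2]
The line element ds^2 = dq1^2 + q1^2 dq2^2 + q1^2 sin(q2)^2 dq3^2 is dr^2 + r^2 dθ^2 + r^2 sin(θ)^2 dφ^2 with q1 = r, q2 = θ, q3 = φ.
spherical coordinates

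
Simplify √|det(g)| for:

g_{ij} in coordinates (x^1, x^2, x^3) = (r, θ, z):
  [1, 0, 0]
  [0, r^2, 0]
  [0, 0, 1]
det(g) = r^2
√|det(g)| = r
Volume element: dV = r dr dθ dz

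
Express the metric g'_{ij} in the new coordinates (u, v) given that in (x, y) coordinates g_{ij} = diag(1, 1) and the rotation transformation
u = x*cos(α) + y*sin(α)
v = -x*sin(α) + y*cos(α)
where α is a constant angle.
Invert the transformation: x = u*cos(α) - v*sin(α), y = u*sin(α) + v*cos(α)
g'_{ij} = (∂x^k/∂x'^i)(∂x^l/∂x'^j) g_{kl}; with g_{kl} = δ_{kl} this is Σ_k (∂x^k/∂x'^i)(∂x^k/∂x'^j).
Jacobian: ∂x/∂u = cos(α), ∂x/∂v = -sin(α), ∂y/∂u = sin(α), ∂y/∂v = cos(α)
g'_{uu} = (cos(α))(cos(α)) + (sin(α))(sin(α)) = 1
g'_{uv} = (cos(α))(-sin(α)) + (sin(α))(cos(α)) = 0
g'_{vv} = (-sin(α))(-sin(α)) + (cos(α))(cos(α)) = 1
g'_{ij} = diag(1, 1)
The Euclidean metric is invariant under rotations.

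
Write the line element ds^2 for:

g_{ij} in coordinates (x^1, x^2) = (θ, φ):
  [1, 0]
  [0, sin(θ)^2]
ds^2 = g_{ij} dx^i dx^j; only the non-zero components contribute.
ds^2 = dθ^2 + sin(θ)^2 dφ^2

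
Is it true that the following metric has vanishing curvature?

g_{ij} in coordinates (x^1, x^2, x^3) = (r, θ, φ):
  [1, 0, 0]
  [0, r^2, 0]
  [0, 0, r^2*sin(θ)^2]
Non-zero Christoffel symbols:
Γ^r_{θ θ} = -r
Γ^r_{φ φ} = -r*sin(θ)^2
Γ^θ_{r θ} = 1/r
Γ^θ_{φ φ} = -sin(2*θ)/2
Γ^φ_{r φ} = 1/r
Γ^φ_{θ φ} = 1/tan(θ)
Ricci tensor: R_{rr} = 0, R_{rθ} = 0, R_{rφ} = 0, R_{θθ} = 0, R_{θφ} = 0, R_{φφ} = 0
All R_{ij} vanish; in 3 dimensions the Riemann tensor is fully determined by the Ricci tensor, so R^i_{jkl} = 0: the metric is flat (curvilinear coordinates on flat space).
Yes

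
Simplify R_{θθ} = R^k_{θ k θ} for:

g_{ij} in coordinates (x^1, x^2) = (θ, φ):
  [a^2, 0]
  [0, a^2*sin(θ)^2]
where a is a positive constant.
Non-zero Christoffel symbols (Γ^k_{ij} = Γ^k_{ji}):
Γ^θ_{φ φ} = -sin(2*θ)/2
Γ^φ_{θ φ} = 1/tan(θ)
R^θ_{θ θ θ} = 0 (a repeated index in an antisymmetric pair)
R^φ_{θ φ θ} = ∂_φ Γ^φ_{θ θ} - ∂_θ Γ^φ_{θ φ} + Γ^φ_{φ m} Γ^m_{θ θ} - Γ^φ_{θ m} Γ^m_{θ φ}
  = (0) - (-1/sin(θ)^2) + (0) - (1/tan(θ)^2) = 1
R_{θθ} = R^θ_{θ θ θ} + R^φ_{θ φ θ} = (0) + (1) = 1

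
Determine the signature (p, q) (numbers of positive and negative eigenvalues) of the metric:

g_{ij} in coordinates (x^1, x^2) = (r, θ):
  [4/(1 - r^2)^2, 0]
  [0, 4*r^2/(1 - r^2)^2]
The metric is diagonal, so its eigenvalues are the diagonal entries: 4/(1 - r^2)^2, 4*r^2/(1 - r^2)^2 (at a generic point, where coordinate-dependent entries are positive).
2 positive, 0 negative.
(2, 0) - Riemannian (positive definite)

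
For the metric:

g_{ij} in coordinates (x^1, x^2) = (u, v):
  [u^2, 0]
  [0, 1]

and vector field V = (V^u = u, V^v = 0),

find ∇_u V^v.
Non-zero Christoffel symbols:
Γ^u_{u u} = 1/u
∇_u V^v = ∂_u V^v + Γ^v_{u j} V^j
  = (0) + (0)(u) + (0)(0)
  = 0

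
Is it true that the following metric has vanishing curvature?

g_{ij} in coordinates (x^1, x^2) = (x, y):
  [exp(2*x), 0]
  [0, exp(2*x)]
Non-zero Christoffel symbols:
Γ^x_{x x} = 1
Γ^x_{y y} = -1
Γ^y_{x y} = 1
Ricci tensor: R_{xx} = 0, R_{xy} = 0, R_{yy} = 0
All R_{ij} vanish; in 2 dimensions the Riemann tensor is fully determined by the Ricci tensor, so R^i_{jkl} = 0: the metric is flat (curvilinear coordinates on flat space).
Yes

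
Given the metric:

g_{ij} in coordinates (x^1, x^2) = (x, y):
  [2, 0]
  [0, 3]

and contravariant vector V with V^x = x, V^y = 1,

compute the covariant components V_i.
V_i = g_{ij} V^j:
V_x = (2)(x) + (0)(1) = 2*x
V_y = (0)(x) + (3)(1) = 3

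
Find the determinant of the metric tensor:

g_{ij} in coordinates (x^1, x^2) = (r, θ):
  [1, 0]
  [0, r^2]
For a 2×2 metric: det(g) = g_{11}·g_{22} - g_{12}·g_{21}
= (1)·(r^2) - (0)·(0)
= r^2 - 0
det(g) = r^2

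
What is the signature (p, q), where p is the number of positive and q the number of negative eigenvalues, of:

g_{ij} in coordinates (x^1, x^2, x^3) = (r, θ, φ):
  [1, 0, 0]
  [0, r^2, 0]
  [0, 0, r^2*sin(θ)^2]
The metric is diagonal, so its eigenvalues are the diagonal entries: 1, r^2, r^2*sin(θ)^2 (at a generic point, where coordinate-dependent entries are positive).
3 positive, 0 negative.
(3, 0) - Riemannian (positive definite)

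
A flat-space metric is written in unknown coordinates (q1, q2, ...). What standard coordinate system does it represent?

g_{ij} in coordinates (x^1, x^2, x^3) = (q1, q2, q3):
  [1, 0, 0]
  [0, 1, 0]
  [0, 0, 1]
All components are constant and the metric is the identity, i.e. orthonormal rectilinear coordinates.
Cartesian (3D) coordinates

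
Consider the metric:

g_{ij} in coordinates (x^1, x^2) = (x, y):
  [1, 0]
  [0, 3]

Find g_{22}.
With x^1 = x, x^2 = y, g_{22} = g_{yy} is the row-2, column-2 entry of the matrix.
g_{22} = 3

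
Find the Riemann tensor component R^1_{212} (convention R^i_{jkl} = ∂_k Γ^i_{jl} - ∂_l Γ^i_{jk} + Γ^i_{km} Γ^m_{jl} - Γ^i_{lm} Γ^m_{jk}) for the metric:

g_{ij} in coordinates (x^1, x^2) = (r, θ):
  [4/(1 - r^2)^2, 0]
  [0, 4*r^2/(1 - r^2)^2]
Non-zero Christoffel symbols (Γ^k_{ij} = Γ^k_{ji}):
Γ^r_{r r} = 2*r/(1 - r^2)
Γ^r_{θ θ} = (r^3 + r)/(r^2 - 1)
Γ^θ_{r θ} = (-r^2 - 1)/(r^3 - r)
R^r_{θ r θ} = ∂_r Γ^r_{θ θ} - ∂_θ Γ^r_{θ r} + Γ^r_{r m} Γ^m_{θ θ} - Γ^r_{θ m} Γ^m_{θ r}
  = ((r^4 - 4*r^2 - 1)/(r^2 - 1)^2) - (0) + (-2*r^2*(r^2 + 1)/(r^2 - 1)^2) - (-(r^2 + 1)^2/(r^2 - 1)^2) = -4*r^2/(r^2 - 1)^2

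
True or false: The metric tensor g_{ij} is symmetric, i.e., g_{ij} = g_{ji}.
By definition the metric is a symmetric bilinear form, g_{ij} = g_{ji}.
True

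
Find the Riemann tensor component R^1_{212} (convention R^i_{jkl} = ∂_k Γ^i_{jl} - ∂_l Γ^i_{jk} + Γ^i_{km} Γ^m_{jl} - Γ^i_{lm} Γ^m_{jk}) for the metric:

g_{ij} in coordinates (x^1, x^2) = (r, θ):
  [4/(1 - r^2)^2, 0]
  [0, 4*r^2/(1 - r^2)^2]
Non-zero Christoffel symbols (Γ^k_{ij} = Γ^k_{ji}):
Γ^r_{r r} = 2*r/(1 - r^2)
Γ^r_{θ θ} = (r^3 + r)/(r^2 - 1)
Γ^θ_{r θ} = (-r^2 - 1)/(r^3 - r)
R^r_{θ r θ} = ∂_r Γ^r_{θ θ} - ∂_θ Γ^r_{θ r} + Γ^r_{r m} Γ^m_{θ θ} - Γ^r_{θ m} Γ^m_{θ r}
  = ((r^4 - 4*r^2 - 1)/(r^2 - 1)^2) - (0) + (-2*r^2*(r^2 + 1)/(r^2 - 1)^2) - (-(r^2 + 1)^2/(r^2 - 1)^2) = -4*r^2/(r^2 - 1)^2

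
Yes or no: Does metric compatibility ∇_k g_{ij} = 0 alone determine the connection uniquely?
One also needs vanishing torsion; metric compatibility plus torsion-freeness singles out the Levi-Civita connection.
No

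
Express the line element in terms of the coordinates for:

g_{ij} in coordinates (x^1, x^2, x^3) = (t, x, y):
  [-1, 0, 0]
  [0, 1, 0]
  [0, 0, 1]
ds^2 = g_{ij} dx^i dx^j; only the non-zero components contribute.
ds^2 = -dt^2 + dx^2 + dy^2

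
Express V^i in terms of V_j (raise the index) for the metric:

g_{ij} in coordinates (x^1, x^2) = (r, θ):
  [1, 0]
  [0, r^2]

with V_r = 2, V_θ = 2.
Inverse metric (diagonal): g^{rr} = 1, g^{θθ} = 1/r^2
V^i = g^{ij} V_j:
V^r = (1)(2) + (0)(2) = 2
V^θ = (0)(2) + (1/r^2)(2) = 2/r^2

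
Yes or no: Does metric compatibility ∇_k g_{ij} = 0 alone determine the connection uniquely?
One also needs vanishing torsion; metric compatibility plus torsion-freeness singles out the Levi-Civita connection.
No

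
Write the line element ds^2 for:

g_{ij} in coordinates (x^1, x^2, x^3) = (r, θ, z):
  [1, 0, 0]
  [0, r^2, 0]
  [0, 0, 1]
ds^2 = g_{ij} dx^i dx^j; only the non-zero components contribute.
ds^2 = dr^2 + r^2 dθ^2 + dz^2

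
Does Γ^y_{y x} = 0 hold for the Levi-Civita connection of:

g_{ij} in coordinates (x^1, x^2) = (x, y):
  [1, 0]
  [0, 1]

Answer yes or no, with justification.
Γ^y_{y x} = (1/2) g^{yy} (∂_y g_{yx} + ∂_x g_{yy} - ∂_y g_{yx}) = (1/2)(1)((0) + (0) - (0)) = 0
This equals the proposed value 0.
Yes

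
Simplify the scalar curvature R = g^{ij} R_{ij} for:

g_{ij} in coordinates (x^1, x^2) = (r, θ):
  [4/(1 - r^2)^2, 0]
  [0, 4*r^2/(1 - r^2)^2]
Non-zero Christoffel symbols (Γ^k_{ij} = Γ^k_{ji}):
Γ^r_{r r} = 2*r/(1 - r^2)
Γ^r_{θ θ} = (r^3 + r)/(r^2 - 1)
Γ^θ_{r θ} = (-r^2 - 1)/(r^3 - r)
Ricci tensor (R_{ij} = R^k_{ikj}): R_{rr} = -4/(r^2 - 1)^2, R_{rθ} = 0, R_{θθ} = -4*r^2/(r^2 - 1)^2
Inverse metric: g^{rr} = (1 - r^2)^2/4, g^{θθ} = (1 - r^2)^2/(4*r^2)
R = g^{ij} R_{ij} = ((1 - r^2)^2/4)(-4/(r^2 - 1)^2) + ((1 - r^2)^2/(4*r^2))(-4*r^2/(r^2 - 1)^2) = -2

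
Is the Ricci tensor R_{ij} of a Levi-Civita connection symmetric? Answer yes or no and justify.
R_{ij} = R^k_{ikj}; the pair symmetry R_{kilj} = R_{ljki} gives R_{ij} = R_{ji}.
Yes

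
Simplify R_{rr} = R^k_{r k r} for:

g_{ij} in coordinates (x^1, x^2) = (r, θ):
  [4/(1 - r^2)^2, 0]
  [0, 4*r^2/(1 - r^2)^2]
Non-zero Christoffel symbols (Γ^k_{ij} = Γ^k_{ji}):
Γ^r_{r r} = 2*r/(1 - r^2)
Γ^r_{θ θ} = (r^3 + r)/(r^2 - 1)
Γ^θ_{r θ} = (-r^2 - 1)/(r^3 - r)
R^r_{r r r} = 0 (a repeated index in an antisymmetric pair)
R^θ_{r θ r} = ∂_θ Γ^θ_{r r} - ∂_r Γ^θ_{r θ} + Γ^θ_{θ m} Γ^m_{r r} - Γ^θ_{r m} Γ^m_{r θ}
  = (0) - ((r^4 + 4*r^2 - 1)/(r^3 - r)^2) + (2*(r^2 + 1)/(r^2 - 1)^2) - ((r^2 + 1)^2/(r^3 - r)^2) = -4/(r^2 - 1)^2
R_{rr} = R^r_{r r r} + R^θ_{r θ r} = (0) + (-4/(r^2 - 1)^2) = -4/(r^2 - 1)^2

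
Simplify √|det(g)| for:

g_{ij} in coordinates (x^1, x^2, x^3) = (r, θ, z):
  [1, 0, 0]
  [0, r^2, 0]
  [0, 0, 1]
det(g) = r^2
√|det(g)| = r
Volume element: dV = r dr dθ dz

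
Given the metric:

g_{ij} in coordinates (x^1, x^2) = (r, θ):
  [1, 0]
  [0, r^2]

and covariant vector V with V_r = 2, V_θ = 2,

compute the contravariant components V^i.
Inverse metric (diagonal): g^{rr} = 1, g^{θθ} = 1/r^2
V^i = g^{ij} V_j:
V^r = (1)(2) + (0)(2) = 2
V^θ = (0)(2) + (1/r^2)(2) = 2/r^2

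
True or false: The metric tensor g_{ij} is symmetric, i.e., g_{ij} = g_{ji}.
By definition the metric is a symmetric bilinear form, g_{ij} = g_{ji}.
True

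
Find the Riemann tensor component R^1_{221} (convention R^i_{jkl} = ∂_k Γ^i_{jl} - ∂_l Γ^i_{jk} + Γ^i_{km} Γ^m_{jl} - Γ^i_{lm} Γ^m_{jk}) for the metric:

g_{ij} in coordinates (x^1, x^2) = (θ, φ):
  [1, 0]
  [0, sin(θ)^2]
Non-zero Christoffel symbols (Γ^k_{ij} = Γ^k_{ji}):
Γ^θ_{φ φ} = -sin(2*θ)/2
Γ^φ_{θ φ} = 1/tan(θ)
R^θ_{φ φ θ} = ∂_φ Γ^θ_{φ θ} - ∂_θ Γ^θ_{φ φ} + Γ^θ_{φ m} Γ^m_{φ θ} - Γ^θ_{θ m} Γ^m_{φ φ}
  = (0) - (-cos(2*θ)) + (-cos(θ)^2) - (0) = -sin(θ)^2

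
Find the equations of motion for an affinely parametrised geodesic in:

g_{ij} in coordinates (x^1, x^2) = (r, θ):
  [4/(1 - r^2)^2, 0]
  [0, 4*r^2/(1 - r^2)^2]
Geodesic equation: d^2x^k/dλ^2 + Γ^k_{ij} (dx^i/dλ)(dx^j/dλ) = 0.
Non-zero Christoffel symbols:
Γ^r_{r r} = 2*r/(1 - r^2)
Γ^r_{θ θ} = (r^3 + r)/(r^2 - 1)
Γ^θ_{r θ} = (-r^2 - 1)/(r^3 - r)
Substituting (the symmetric pair Γ^k_{ij}, Γ^k_{ji} combines into a factor 2):
d^2r/dλ^2 + (2*r/(1 - r^2)) (dr/dλ)^2 + ((r^3 + r)/(r^2 - 1)) (dθ/dλ)^2 = 0
d^2θ/dλ^2 + ((-2*r^2 - 2)/(r^3 - r)) (dr/dλ)(dθ/dλ) = 0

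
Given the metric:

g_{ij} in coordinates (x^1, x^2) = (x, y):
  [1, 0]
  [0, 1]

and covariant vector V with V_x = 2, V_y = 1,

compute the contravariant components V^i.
Inverse metric (diagonal): g^{xx} = 1, g^{yy} = 1
V^i = g^{ij} V_j:
V^x = (1)(2) + (0)(1) = 2
V^y = (0)(2) + (1)(1) = 1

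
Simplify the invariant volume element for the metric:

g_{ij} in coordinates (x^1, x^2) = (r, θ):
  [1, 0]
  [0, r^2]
det(g) = r^2
√|det(g)| = r
Volume element: dV = r dr dθ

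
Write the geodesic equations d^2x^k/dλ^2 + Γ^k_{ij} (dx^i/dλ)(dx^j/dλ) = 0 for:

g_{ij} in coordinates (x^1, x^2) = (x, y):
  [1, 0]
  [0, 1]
Geodesic equation: d^2x^k/dλ^2 + Γ^k_{ij} (dx^i/dλ)(dx^j/dλ) = 0.
All Christoffel symbols vanish, so the geodesics are straight lines:
d^2x/dλ^2 = 0
d^2y/dλ^2 = 0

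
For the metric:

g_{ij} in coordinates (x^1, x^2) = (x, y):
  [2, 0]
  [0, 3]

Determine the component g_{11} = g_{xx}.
With x^1 = x, x^2 = y, g_{11} = g_{xx} is the row-1, column-1 entry of the matrix.
g_{11} = 2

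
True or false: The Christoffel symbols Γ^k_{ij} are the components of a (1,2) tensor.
Under a change of coordinates Γ picks up an inhomogeneous term ∂²x/∂x'∂x'; e.g. Γ = 0 in Cartesian coordinates but Γ^r_{θθ} = -r in polar coordinates on the same flat plane.
False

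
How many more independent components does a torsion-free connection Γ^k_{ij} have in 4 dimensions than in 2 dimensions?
Independent components in n dimensions: n × n(n+1)/2 = n^2(n+1)/2.
4D: 4 × 10 = 40
2D: 2 × 3 = 6
Difference = 40 - 6 = 34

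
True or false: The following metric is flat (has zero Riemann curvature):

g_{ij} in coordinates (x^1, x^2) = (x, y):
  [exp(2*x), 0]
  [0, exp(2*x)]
Non-zero Christoffel symbols:
Γ^x_{x x} = 1
Γ^x_{y y} = -1
Γ^y_{x y} = 1
Ricci tensor: R_{xx} = 0, R_{xy} = 0, R_{yy} = 0
All R_{ij} vanish; in 2 dimensions the Riemann tensor is fully determined by the Ricci tensor, so R^i_{jkl} = 0: the metric is flat (curvilinear coordinates on flat space).
True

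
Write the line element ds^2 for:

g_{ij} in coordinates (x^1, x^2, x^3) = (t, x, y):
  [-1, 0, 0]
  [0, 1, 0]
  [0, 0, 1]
ds^2 = g_{ij} dx^i dx^j; only the non-zero components contribute.
ds^2 = -dt^2 + dx^2 + dy^2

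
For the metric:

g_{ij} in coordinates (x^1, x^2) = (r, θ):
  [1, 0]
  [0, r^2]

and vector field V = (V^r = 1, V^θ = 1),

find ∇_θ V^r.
Non-zero Christoffel symbols:
Γ^r_{θ θ} = -r
Γ^θ_{r θ} = 1/r
∇_θ V^r = ∂_θ V^r + Γ^r_{θ j} V^j
  = (0) + (0)(1) + (-r)(1)
  = -r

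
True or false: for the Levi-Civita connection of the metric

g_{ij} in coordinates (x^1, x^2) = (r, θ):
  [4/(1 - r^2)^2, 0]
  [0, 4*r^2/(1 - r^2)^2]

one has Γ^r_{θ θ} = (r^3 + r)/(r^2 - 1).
Γ^r_{θ θ} = (1/2) g^{rr} (∂_θ g_{rθ} + ∂_θ g_{rθ} - ∂_r g_{θθ}) = (1/2)((1 - r^2)^2/4)((0) + (0) - (-8*(r^3 + r)/(r^2 - 1)^3)) = (r^3 + r)/(r^2 - 1)
This equals the proposed value (r^3 + r)/(r^2 - 1).
True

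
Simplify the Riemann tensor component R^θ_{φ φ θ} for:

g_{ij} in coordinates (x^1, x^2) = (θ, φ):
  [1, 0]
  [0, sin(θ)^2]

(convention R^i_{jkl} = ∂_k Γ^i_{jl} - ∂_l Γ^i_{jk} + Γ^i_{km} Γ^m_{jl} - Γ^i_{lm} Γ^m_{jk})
Non-zero Christoffel symbols (Γ^k_{ij} = Γ^k_{ji}):
Γ^θ_{φ φ} = -sin(2*θ)/2
Γ^φ_{θ φ} = 1/tan(θ)
R^θ_{φ φ θ} = ∂_φ Γ^θ_{φ θ} - ∂_θ Γ^θ_{φ φ} + Γ^θ_{φ m} Γ^m_{φ θ} - Γ^θ_{θ m} Γ^m_{φ φ}
  = (0) - (-cos(2*θ)) + (-cos(θ)^2) - (0) = -sin(θ)^2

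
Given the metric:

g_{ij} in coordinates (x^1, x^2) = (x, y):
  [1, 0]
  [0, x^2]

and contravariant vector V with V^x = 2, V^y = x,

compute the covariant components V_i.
V_i = g_{ij} V^j:
V_x = (1)(2) + (0)(x) = 2
V_y = (0)(2) + (x^2)(x) = x^3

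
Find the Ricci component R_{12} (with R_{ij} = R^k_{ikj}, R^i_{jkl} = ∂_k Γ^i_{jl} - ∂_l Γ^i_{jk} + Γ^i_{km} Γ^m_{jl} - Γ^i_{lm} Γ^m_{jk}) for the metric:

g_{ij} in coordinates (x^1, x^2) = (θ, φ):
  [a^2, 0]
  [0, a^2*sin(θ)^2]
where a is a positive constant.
Non-zero Christoffel symbols (Γ^k_{ij} = Γ^k_{ji}):
Γ^θ_{φ φ} = -sin(2*θ)/2
Γ^φ_{θ φ} = 1/tan(θ)
R^θ_{θ θ φ} = 0 (a repeated index in an antisymmetric pair)
R^φ_{θ φ φ} = 0 (a repeated index in an antisymmetric pair)
R_{θφ} = R^θ_{θ θ φ} + R^φ_{θ φ φ} = (0) + (0) = 0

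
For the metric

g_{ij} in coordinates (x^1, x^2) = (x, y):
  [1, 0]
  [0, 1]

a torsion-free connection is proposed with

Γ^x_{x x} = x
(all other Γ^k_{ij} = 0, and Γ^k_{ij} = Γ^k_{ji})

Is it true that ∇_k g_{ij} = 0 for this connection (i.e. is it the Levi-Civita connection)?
Using ∇_k g_{ij} = ∂_k g_{ij} - Γ^m_{ki} g_{mj} - Γ^m_{kj} g_{im}:
∇_x g_{xx} = (0) - (x) - (x) = -2*x ≠ 0
So the connection is not metric compatible (it is not the Levi-Civita connection).
No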